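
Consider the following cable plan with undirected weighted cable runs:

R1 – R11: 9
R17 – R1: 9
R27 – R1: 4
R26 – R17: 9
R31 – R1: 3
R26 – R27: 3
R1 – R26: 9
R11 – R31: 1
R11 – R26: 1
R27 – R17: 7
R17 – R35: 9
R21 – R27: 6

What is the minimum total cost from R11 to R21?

Shortest distances from R11:
R11: 0
R26: 1  (via R11)
R31: 1  (via R11)
R1: 4  (via R31)
R27: 4  (via R26)
R17: 10  (via R26)
R21: 10  (via R27)
Shortest route: R11 → R26 → R27 → R21 = 10.

10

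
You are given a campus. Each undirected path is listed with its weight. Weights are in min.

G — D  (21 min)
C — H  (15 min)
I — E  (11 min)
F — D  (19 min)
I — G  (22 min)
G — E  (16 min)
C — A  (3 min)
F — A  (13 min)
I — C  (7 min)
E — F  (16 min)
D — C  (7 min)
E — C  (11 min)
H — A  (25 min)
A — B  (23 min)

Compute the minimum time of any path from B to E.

37 min

Compare a few routes:
B–A–C–E: 23+3+11 = 37
B–A–C–I–E: 23+3+7+11 = 44
B–A–F–E: 23+13+16 = 52
Cheapest is B–A–C–E at 37 min.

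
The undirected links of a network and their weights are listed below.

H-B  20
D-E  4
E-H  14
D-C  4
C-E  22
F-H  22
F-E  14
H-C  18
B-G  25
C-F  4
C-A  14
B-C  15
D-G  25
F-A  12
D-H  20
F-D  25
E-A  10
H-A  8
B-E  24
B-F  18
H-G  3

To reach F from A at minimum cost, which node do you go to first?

F

Enumerating some paths:
A → C → F: 14+4 = 18
A → F: 12 = 12
A → E → D → C → F: 10+4+4+4 = 22
The minimum is 12 via A → F.
So from A the first move is to F.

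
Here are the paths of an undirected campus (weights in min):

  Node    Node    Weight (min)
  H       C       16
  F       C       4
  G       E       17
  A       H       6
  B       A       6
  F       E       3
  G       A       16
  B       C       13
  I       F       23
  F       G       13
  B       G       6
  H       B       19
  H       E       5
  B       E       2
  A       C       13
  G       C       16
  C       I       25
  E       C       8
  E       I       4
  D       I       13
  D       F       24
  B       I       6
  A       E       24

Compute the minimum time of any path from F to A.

11 min

Candidate routes:
F → E → H → A: 3+5+6 = 14
F → C → A: 4+13 = 17
F → E → B → A: 3+2+6 = 11
The minimum is 11 min via F → E → B → A.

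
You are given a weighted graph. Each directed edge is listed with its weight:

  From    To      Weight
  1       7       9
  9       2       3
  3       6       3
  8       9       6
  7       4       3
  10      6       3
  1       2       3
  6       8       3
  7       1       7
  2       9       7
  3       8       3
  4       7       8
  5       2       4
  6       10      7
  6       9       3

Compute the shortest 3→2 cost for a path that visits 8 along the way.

12

Shortest 3→8: 3 → 8 = 3
Best 8 to 2: 8 → 9 → 2 costing 9
Total via 8: 3 + 9 = 12.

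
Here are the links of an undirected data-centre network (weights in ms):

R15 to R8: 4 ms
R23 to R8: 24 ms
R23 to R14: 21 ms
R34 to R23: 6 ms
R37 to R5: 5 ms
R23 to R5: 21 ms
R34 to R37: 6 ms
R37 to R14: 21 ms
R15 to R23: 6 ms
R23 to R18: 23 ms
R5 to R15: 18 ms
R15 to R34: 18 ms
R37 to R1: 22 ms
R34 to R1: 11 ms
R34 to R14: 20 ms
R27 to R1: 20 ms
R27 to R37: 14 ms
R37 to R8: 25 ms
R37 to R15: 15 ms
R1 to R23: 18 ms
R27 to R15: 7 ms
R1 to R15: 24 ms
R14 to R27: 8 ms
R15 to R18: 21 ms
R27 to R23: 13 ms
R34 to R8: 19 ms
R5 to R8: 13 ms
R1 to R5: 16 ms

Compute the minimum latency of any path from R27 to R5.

19 ms

Running Dijkstra from R27:
R27: 0
R15: 7  (via R27)
R14: 8  (via R27)
R8: 11  (via R15)
R23: 13  (via R27)
R37: 14  (via R27)
R34: 19  (via R23)
R5: 19  (via R37)
Shortest route: R27–R37–R5 = 19 ms.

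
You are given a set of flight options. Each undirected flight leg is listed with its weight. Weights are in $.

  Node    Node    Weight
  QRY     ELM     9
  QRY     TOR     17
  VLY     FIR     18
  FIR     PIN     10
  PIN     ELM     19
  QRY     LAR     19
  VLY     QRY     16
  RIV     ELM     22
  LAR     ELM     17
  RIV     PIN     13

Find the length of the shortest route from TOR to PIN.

$45

Candidate routes:
TOR - QRY - ELM - PIN: 17+9+19 = 45
TOR - QRY - VLY - FIR - PIN: 17+16+18+10 = 61
TOR - QRY - ELM - RIV - PIN: 17+9+22+13 = 61
Cheapest is TOR - QRY - ELM - PIN at $45.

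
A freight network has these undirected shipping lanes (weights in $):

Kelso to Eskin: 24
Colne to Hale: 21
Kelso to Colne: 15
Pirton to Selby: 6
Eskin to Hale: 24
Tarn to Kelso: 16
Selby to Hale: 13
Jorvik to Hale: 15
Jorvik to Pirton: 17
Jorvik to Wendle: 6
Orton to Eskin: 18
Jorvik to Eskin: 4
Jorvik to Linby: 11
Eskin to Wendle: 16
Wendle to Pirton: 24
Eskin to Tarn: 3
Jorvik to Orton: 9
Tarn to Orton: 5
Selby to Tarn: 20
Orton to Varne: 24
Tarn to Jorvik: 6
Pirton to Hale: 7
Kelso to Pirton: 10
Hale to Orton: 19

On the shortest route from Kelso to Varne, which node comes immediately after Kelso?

Compare a few routes:
Kelso → Tarn → Jorvik → Orton → Varne: 16+6+9+24 = 55
Kelso → Tarn → Orton → Varne: 16+5+24 = 45
Kelso → Tarn → Eskin → Jorvik → Orton → Varne: 16+3+4+9+24 = 56
Kelso → Eskin → Tarn → Orton → Varne: 24+3+5+24 = 56
Cheapest is Kelso → Tarn → Orton → Varne at $45.
So from Kelso the first move is to Tarn.

Tarn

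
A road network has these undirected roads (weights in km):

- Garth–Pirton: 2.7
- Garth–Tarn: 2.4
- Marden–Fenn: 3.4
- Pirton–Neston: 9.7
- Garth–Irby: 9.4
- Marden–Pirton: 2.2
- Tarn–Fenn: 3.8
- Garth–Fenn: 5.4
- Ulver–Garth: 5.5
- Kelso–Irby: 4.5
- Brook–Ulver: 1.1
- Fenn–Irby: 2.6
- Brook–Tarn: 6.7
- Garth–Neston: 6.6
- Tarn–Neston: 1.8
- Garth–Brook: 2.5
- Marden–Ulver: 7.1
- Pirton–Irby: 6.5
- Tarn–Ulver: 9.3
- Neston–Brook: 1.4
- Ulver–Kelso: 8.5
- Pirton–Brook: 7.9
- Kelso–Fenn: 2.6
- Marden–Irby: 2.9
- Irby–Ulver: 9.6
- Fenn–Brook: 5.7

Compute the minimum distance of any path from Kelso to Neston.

Running Dijkstra from Kelso:
Kelso: 0
Fenn: 2.6  (via Kelso)
Irby: 4.5  (via Kelso)
Marden: 6  (via Fenn)
Tarn: 6.4  (via Fenn)
Garth: 8  (via Fenn)
Pirton: 8.2  (via Marden)
Neston: 8.2  (via Tarn)
Shortest route: Kelso–Fenn–Tarn–Neston = 8.2 km.

8.2 km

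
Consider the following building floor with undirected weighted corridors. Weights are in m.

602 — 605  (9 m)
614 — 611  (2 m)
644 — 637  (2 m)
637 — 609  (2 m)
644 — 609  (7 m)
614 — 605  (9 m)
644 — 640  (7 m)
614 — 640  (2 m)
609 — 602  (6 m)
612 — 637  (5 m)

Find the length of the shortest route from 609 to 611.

15 m

Enumerating some paths:
609 - 644 - 640 - 614 - 611: 7+7+2+2 = 18
609 - 637 - 644 - 640 - 614 - 611: 2+2+7+2+2 = 15
Cheapest is 609 - 637 - 644 - 640 - 614 - 611 at 15 m.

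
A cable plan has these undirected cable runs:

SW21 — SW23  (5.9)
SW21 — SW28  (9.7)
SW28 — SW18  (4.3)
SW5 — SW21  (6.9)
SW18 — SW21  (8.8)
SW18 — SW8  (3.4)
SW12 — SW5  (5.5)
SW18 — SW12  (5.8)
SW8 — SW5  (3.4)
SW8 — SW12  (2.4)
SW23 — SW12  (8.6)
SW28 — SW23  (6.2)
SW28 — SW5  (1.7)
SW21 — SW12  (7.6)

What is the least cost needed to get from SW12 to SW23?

Settle nodes by increasing distance from SW12:
SW12: 0
SW8: 2.4  (via SW12)
SW5: 5.5  (via SW12)
SW18: 5.8  (via SW12)
SW28: 7.2  (via SW5)
SW21: 7.6  (via SW12)
SW23: 8.6  (via SW12)
Shortest route: SW12–SW23 = 8.6.

8.6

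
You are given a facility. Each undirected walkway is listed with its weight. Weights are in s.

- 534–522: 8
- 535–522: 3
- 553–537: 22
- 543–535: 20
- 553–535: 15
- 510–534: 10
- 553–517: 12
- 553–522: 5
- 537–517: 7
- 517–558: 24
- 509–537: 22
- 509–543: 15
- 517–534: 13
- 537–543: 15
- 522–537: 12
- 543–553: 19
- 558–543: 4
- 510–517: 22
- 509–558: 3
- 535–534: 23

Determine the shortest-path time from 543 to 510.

41 s

Candidate routes:
543 - 535 - 522 - 534 - 510: 20+3+8+10 = 41
543 - 553 - 522 - 534 - 510: 19+5+8+10 = 42
543 - 537 - 517 - 510: 15+7+22 = 44
543 - 537 - 517 - 534 - 510: 15+7+13+10 = 45
Cheapest is 543 - 535 - 522 - 534 - 510 at 41 s.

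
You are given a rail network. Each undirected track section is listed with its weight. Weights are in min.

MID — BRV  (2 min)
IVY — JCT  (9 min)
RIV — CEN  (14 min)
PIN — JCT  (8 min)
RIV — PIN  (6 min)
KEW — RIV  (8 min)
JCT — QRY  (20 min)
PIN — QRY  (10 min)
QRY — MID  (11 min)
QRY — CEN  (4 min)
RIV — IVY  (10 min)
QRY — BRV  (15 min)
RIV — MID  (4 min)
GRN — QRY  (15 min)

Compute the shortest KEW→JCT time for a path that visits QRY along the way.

Shortest KEW→QRY: KEW–RIV–MID–QRY = 23
Best QRY to JCT: QRY–PIN–JCT costing 18
Total via QRY: 23 + 18 = 41 min.

41 min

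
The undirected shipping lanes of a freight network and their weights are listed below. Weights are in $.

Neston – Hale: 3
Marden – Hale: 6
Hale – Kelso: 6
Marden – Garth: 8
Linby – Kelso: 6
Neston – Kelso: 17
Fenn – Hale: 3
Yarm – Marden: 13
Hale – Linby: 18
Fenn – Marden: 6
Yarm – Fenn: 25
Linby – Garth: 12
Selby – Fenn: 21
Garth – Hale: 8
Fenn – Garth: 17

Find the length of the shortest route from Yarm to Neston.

Enumerating some paths:
Yarm → Marden → Hale → Neston: 13+6+3 = 22
Yarm → Fenn → Hale → Neston: 25+3+3 = 31
Yarm → Marden → Fenn → Hale → Neston: 13+6+3+3 = 25
Yarm → Marden → Garth → Hale → Neston: 13+8+8+3 = 32
The minimum is $22 via Yarm → Marden → Hale → Neston.

$22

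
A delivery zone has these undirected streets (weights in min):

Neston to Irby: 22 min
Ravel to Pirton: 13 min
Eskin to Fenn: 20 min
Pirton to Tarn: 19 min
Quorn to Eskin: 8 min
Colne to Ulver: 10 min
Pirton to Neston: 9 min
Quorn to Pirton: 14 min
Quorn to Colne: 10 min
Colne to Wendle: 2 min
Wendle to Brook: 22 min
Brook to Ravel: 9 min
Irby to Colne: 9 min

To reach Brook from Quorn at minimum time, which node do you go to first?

Enumerating some paths:
Quorn → Colne → Irby → Neston → Pirton → Ravel → Brook: 10+9+22+9+13+9 = 72
Quorn → Colne → Wendle → Brook: 10+2+22 = 34
Quorn → Pirton → Ravel → Brook: 14+13+9 = 36
Quorn → Pirton → Neston → Irby → Colne → Wendle → Brook: 14+9+22+9+2+22 = 78
Cheapest is Quorn → Colne → Wendle → Brook at 34 min.
So from Quorn the first move is to Colne.

Colne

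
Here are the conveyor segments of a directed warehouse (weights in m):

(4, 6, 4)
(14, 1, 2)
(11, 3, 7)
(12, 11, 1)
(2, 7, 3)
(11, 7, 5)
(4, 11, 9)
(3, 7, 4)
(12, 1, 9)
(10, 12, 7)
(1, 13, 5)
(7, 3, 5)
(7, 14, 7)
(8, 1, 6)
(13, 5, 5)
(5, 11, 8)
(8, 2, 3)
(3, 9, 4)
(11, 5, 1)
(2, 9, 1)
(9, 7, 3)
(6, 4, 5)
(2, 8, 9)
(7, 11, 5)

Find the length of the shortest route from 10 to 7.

13 m

Running Dijkstra from 10:
10: 0
12: 7  (via 10)
11: 8  (via 12)
5: 9  (via 11)
7: 13  (via 11)
Shortest route: 10–12–11–7 = 13 m.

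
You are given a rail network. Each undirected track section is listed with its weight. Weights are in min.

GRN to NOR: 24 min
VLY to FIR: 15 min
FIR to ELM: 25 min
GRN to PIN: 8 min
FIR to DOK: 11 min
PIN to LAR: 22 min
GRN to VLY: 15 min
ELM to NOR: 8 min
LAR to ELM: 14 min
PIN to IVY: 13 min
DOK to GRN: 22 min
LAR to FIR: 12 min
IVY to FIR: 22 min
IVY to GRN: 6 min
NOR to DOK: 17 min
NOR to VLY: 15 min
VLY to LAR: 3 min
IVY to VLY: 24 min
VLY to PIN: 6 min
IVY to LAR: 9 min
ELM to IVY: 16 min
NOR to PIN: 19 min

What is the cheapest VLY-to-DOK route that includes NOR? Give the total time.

Best VLY to NOR: VLY–NOR costing 15
Shortest NOR→DOK: NOR–DOK = 17
Total via NOR: 15 + 17 = 32 min.

32 min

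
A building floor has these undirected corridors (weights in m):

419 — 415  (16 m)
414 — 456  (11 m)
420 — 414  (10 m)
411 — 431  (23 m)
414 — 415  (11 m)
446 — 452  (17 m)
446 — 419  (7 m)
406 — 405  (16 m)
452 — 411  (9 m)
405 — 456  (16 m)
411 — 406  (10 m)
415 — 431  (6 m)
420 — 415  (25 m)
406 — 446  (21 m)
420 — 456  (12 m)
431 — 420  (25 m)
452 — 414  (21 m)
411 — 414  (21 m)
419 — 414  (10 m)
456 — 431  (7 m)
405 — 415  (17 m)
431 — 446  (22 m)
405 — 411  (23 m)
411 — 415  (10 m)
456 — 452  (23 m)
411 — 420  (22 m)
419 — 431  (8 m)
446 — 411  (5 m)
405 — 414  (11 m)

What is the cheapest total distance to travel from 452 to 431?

Enumerating some paths:
452 - 411 - 415 - 431: 9+10+6 = 25
452 - 411 - 446 - 419 - 431: 9+5+7+8 = 29
Cheapest is 452 - 411 - 415 - 431 at 25 m.

25 m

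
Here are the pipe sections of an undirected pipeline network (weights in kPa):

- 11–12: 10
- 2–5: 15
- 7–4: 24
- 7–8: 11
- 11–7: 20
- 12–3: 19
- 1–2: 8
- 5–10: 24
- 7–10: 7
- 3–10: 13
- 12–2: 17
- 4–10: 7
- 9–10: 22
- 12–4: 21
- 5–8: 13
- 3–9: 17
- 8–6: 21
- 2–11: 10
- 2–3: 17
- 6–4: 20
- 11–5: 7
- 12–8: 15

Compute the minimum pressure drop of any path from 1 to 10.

Compare a few routes:
1 → 2 → 3 → 10: 8+17+13 = 38
1 → 2 → 5 → 10: 8+15+24 = 47
1 → 2 → 11 → 5 → 10: 8+10+7+24 = 49
1 → 2 → 11 → 7 → 10: 8+10+20+7 = 45
Cheapest is 1 → 2 → 3 → 10 at 38 kPa.

38 kPa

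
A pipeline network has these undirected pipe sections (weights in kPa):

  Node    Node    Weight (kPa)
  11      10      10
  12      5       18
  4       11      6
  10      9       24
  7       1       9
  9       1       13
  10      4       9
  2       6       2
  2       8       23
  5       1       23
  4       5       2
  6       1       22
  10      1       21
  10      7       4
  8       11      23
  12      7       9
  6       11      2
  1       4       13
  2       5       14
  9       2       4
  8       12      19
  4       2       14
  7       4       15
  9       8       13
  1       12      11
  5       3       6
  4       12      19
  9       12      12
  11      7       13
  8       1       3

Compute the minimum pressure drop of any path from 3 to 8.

24 kPa

Settle nodes by increasing distance from 3:
3: 0
5: 6  (via 3)
4: 8  (via 5)
11: 14  (via 4)
6: 16  (via 11)
10: 17  (via 4)
2: 18  (via 6)
1: 21  (via 4)
7: 21  (via 10)
9: 22  (via 2)
8: 24  (via 1)
Shortest route: 3 → 5 → 4 → 1 → 8 = 24 kPa.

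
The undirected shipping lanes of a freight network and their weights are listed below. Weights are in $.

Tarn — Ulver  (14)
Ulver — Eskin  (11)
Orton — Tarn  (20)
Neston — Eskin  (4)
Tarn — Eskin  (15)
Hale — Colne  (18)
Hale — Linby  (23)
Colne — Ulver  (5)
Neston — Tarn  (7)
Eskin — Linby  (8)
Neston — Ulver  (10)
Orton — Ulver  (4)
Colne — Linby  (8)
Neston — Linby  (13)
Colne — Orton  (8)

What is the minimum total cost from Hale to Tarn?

Running Dijkstra from Hale:
Hale: 0
Colne: 18  (via Hale)
Ulver: 23  (via Colne)
Linby: 23  (via Hale)
Orton: 26  (via Colne)
Eskin: 31  (via Linby)
Neston: 33  (via Ulver)
Tarn: 37  (via Ulver)
Shortest route: Hale–Colne–Ulver–Tarn = $37.

$37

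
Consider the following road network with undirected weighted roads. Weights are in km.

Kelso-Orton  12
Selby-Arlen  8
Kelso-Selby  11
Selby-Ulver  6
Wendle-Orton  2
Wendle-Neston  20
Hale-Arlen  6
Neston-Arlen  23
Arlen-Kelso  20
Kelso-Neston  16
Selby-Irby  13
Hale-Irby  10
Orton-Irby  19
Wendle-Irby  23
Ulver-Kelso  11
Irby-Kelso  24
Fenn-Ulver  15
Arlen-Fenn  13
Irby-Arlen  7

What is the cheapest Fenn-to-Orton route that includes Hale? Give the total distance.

Shortest Fenn→Hale: Fenn → Arlen → Hale = 19
Best Hale to Orton: Hale → Irby → Orton costing 29
Total via Hale: 19 + 29 = 48 km.

48 km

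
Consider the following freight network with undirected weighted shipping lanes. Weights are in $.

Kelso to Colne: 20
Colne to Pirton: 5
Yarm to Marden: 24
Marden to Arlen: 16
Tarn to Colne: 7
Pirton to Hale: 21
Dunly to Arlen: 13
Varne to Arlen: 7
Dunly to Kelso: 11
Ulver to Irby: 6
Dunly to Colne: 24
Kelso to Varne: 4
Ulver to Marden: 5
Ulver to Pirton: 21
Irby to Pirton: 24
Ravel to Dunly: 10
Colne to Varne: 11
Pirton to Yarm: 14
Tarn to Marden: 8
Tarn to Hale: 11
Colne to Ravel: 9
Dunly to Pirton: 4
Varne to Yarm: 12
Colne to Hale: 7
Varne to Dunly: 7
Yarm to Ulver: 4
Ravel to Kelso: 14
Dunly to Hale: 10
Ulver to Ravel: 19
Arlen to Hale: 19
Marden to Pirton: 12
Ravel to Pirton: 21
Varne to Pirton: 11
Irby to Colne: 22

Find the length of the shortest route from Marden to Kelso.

Candidate routes:
Marden - Ulver - Yarm - Varne - Kelso: 5+4+12+4 = 25
Marden - Pirton - Dunly - Kelso: 12+4+11 = 27
Marden - Pirton - Varne - Kelso: 12+11+4 = 27
The minimum is $25 via Marden - Ulver - Yarm - Varne - Kelso.

$25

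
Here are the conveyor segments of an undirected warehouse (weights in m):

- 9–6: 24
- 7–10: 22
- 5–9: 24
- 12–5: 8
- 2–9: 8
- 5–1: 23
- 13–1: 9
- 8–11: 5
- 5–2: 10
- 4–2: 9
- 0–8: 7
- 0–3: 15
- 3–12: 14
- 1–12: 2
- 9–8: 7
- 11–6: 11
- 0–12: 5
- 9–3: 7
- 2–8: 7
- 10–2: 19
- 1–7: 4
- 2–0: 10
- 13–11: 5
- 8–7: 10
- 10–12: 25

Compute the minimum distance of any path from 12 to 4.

24 m

Candidate routes:
12 → 0 → 8 → 2 → 4: 5+7+7+9 = 28
12 → 5 → 2 → 4: 8+10+9 = 27
12 → 0 → 2 → 4: 5+10+9 = 24
Cheapest is 12 → 0 → 2 → 4 at 24 m.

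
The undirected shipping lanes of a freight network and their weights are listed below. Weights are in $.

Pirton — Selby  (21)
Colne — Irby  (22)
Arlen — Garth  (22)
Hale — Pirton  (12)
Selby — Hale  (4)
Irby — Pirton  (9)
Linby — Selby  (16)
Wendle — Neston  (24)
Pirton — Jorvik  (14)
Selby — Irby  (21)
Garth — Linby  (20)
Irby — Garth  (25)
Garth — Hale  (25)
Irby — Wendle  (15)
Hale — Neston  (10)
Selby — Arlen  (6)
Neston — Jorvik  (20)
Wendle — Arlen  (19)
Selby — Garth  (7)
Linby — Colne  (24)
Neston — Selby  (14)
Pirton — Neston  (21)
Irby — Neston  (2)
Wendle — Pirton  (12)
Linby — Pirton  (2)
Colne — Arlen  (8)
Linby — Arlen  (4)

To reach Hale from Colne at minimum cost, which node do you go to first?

Compare a few routes:
Colne → Arlen → Linby → Pirton → Hale: 8+4+2+12 = 26
Colne → Irby → Neston → Hale: 22+2+10 = 34
Colne → Arlen → Selby → Hale: 8+6+4 = 18
Colne → Arlen → Linby → Selby → Hale: 8+4+16+4 = 32
Cheapest is Colne → Arlen → Selby → Hale at $18.
So from Colne the first move is to Arlen.

Arlen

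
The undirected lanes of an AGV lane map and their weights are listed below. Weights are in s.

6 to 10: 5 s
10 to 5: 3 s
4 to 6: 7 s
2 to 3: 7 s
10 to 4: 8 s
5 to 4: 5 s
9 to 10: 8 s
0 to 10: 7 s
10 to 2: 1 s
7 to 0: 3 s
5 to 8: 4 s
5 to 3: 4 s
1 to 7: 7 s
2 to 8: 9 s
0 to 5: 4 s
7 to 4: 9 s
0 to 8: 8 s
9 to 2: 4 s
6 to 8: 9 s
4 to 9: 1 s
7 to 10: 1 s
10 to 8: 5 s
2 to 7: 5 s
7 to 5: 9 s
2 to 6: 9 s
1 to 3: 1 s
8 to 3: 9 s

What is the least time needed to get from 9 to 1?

11 s

Running Dijkstra from 9:
9: 0
4: 1  (via 9)
2: 4  (via 9)
10: 5  (via 2)
5: 6  (via 4)
7: 6  (via 10)
6: 8  (via 4)
0: 9  (via 7)
3: 10  (via 5)
8: 10  (via 10)
1: 11  (via 3)
Shortest route: 9–4–5–3–1 = 11 s.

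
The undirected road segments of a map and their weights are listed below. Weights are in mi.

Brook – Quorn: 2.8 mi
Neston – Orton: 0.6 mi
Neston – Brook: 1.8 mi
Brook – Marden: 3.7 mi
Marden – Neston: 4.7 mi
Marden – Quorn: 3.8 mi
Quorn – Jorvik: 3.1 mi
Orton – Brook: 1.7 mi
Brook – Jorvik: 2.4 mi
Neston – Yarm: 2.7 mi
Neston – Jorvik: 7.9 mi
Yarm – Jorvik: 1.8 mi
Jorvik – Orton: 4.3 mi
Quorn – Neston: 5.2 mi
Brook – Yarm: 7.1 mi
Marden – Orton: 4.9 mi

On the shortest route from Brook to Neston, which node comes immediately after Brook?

Neston

Compare a few routes:
Brook–Orton–Neston: 1.7+0.6 = 2.3
Brook–Neston: 1.8 = 1.8
The minimum is 1.8 mi via Brook–Neston.
So from Brook the first move is to Neston.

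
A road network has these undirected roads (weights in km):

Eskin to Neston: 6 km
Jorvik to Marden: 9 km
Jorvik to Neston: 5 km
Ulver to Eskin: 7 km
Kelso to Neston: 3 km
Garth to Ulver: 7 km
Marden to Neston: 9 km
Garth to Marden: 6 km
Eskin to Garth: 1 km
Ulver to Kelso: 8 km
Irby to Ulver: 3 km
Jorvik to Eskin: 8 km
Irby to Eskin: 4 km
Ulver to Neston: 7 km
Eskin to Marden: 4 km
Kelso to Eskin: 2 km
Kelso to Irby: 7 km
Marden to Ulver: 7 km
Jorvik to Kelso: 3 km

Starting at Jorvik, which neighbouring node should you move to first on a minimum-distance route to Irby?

Kelso

Candidate routes:
Jorvik–Kelso–Eskin–Irby: 3+2+4 = 9
Jorvik–Kelso–Irby: 3+7 = 10
Jorvik–Eskin–Irby: 8+4 = 12
The minimum is 9 km via Jorvik–Kelso–Eskin–Irby.
So from Jorvik the first move is to Kelso.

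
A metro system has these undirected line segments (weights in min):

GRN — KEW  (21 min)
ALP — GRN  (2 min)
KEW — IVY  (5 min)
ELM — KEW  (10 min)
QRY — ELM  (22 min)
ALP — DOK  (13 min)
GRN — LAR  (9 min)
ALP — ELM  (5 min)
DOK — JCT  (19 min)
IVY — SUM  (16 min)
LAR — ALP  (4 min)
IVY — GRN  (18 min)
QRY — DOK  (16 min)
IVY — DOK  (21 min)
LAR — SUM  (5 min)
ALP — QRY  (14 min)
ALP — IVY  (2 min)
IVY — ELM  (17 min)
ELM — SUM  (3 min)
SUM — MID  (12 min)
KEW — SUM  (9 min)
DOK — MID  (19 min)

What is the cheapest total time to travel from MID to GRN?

22 min

Candidate routes:
MID - SUM - LAR - ALP - GRN: 12+5+4+2 = 23
MID - SUM - LAR - GRN: 12+5+9 = 26
MID - SUM - ELM - ALP - GRN: 12+3+5+2 = 22
The minimum is 22 min via MID - SUM - ELM - ALP - GRN.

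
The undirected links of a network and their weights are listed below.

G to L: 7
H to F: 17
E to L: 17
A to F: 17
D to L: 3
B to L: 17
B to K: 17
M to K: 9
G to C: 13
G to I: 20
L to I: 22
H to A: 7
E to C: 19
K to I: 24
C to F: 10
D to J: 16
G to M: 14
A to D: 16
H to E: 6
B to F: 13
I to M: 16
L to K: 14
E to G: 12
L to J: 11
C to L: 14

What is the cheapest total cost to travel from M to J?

Compare a few routes:
M–K–L–J: 9+14+11 = 34
M–G–L–D–J: 14+7+3+16 = 40
M–G–L–J: 14+7+11 = 32
Cheapest is M–G–L–J at 32.

32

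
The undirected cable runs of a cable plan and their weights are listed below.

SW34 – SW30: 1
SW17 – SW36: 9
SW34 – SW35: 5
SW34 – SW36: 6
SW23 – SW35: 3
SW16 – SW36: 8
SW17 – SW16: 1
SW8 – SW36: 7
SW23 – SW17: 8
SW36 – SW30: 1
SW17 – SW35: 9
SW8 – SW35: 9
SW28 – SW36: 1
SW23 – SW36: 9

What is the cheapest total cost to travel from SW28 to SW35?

Candidate routes:
SW28 → SW36 → SW34 → SW35: 1+6+5 = 12
SW28 → SW36 → SW8 → SW35: 1+7+9 = 17
SW28 → SW36 → SW30 → SW34 → SW35: 1+1+1+5 = 8
SW28 → SW36 → SW23 → SW35: 1+9+3 = 13
The minimum is 8 via SW28 → SW36 → SW30 → SW34 → SW35.

8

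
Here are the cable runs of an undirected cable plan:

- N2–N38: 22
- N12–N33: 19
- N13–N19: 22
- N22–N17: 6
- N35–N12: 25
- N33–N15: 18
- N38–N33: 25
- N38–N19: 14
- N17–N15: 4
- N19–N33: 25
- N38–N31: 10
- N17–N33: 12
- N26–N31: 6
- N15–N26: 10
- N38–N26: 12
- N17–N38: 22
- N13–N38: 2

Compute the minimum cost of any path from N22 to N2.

Enumerating some paths:
N22 → N17 → N38 → N2: 6+22+22 = 50
N22 → N17 → N15 → N26 → N31 → N38 → N2: 6+4+10+6+10+22 = 58
N22 → N17 → N15 → N26 → N38 → N2: 6+4+10+12+22 = 54
The minimum is 50 via N22 → N17 → N38 → N2.

50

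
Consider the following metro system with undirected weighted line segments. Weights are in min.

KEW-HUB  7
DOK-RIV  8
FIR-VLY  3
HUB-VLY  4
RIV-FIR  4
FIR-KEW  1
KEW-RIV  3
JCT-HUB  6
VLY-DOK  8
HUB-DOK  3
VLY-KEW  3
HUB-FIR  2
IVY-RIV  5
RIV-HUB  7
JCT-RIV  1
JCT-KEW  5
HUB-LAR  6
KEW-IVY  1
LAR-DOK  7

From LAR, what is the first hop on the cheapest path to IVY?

HUB

Compare a few routes:
LAR - HUB - VLY - KEW - IVY: 6+4+3+1 = 14
LAR - HUB - FIR - KEW - IVY: 6+2+1+1 = 10
LAR - HUB - KEW - IVY: 6+7+1 = 14
Cheapest is LAR - HUB - FIR - KEW - IVY at 10 min.
So from LAR the first move is to HUB.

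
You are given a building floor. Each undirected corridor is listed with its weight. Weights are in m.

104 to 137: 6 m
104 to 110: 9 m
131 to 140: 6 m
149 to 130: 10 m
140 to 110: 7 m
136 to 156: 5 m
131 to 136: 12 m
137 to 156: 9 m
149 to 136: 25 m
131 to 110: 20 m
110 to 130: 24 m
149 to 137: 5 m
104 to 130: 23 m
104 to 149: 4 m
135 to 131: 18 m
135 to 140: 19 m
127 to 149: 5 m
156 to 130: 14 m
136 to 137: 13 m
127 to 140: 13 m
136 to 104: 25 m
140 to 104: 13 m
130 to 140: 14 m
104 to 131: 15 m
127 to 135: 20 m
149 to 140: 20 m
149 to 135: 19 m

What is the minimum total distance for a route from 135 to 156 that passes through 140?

42 m

Best 135 to 140: 135 → 140 costing 19
Shortest 140→156: 140 → 131 → 136 → 156 = 23
Total via 140: 19 + 23 = 42 m.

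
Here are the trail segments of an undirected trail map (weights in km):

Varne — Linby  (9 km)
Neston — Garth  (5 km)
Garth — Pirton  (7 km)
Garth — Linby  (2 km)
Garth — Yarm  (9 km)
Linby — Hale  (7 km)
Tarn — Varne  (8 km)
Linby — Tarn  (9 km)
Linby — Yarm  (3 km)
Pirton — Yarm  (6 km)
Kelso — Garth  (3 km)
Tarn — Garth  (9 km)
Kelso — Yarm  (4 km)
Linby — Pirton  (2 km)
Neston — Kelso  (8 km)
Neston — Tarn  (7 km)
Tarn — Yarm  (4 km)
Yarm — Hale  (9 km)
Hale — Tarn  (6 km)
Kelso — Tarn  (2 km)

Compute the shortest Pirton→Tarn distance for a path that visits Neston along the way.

Shortest Pirton→Neston: Pirton → Linby → Garth → Neston = 9
Shortest Neston→Tarn: Neston → Tarn = 7
Total via Neston: 9 + 7 = 16 km.

16 km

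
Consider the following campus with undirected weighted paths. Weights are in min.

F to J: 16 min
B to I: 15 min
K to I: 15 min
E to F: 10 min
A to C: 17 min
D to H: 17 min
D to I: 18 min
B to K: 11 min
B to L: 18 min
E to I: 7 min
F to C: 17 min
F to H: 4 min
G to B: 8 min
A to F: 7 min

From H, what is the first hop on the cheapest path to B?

F

Enumerating some paths:
H - F - E - I - K - B: 4+10+7+15+11 = 47
H - F - E - I - B: 4+10+7+15 = 36
The minimum is 36 min via H - F - E - I - B.
So from H the first move is to F.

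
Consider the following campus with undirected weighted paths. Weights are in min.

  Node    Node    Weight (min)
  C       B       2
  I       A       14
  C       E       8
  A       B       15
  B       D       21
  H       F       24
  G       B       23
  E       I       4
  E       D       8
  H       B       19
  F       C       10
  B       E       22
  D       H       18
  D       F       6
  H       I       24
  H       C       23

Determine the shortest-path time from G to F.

Compare a few routes:
G - B - C - F: 23+2+10 = 35
G - B - C - E - D - F: 23+2+8+8+6 = 47
G - B - D - F: 23+21+6 = 50
The minimum is 35 min via G - B - C - F.

35 min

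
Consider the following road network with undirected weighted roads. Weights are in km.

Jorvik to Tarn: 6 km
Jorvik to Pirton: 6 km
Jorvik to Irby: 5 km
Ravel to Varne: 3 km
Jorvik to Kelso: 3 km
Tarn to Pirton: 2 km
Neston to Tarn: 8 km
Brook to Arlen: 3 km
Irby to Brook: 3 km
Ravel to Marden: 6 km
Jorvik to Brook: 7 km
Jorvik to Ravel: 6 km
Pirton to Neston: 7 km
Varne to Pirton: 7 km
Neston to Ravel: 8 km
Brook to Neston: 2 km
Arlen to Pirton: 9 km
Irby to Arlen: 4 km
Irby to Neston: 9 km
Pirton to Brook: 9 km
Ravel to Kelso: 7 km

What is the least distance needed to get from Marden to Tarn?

Candidate routes:
Marden - Ravel - Jorvik - Pirton - Tarn: 6+6+6+2 = 20
Marden - Ravel - Kelso - Jorvik - Tarn: 6+7+3+6 = 22
Marden - Ravel - Jorvik - Tarn: 6+6+6 = 18
Cheapest is Marden - Ravel - Jorvik - Tarn at 18 km.

18 km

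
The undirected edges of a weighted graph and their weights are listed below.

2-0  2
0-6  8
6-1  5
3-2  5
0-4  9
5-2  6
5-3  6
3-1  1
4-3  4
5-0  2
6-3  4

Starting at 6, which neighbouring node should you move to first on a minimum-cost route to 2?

Candidate routes:
6–1–3–2: 5+1+5 = 11
6–3–5–0–2: 4+6+2+2 = 14
6–0–2: 8+2 = 10
6–3–2: 4+5 = 9
Cheapest is 6–3–2 at 9.
So from 6 the first move is to 3.

3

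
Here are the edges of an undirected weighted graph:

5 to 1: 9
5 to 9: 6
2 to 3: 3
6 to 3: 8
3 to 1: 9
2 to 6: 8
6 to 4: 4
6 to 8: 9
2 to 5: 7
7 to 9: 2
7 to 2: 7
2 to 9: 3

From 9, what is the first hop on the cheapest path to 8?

Compare a few routes:
9–2–3–6–8: 3+3+8+9 = 23
9–2–6–8: 3+8+9 = 20
9–7–2–6–8: 2+7+8+9 = 26
The minimum is 20 via 9–2–6–8.
So from 9 the first move is to 2.

2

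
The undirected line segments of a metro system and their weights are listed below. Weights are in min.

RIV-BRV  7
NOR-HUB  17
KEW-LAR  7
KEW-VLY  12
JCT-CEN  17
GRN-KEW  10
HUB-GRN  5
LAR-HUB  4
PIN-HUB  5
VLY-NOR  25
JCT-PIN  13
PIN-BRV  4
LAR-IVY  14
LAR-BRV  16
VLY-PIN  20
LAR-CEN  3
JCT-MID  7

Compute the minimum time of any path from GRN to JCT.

Running Dijkstra from GRN:
GRN: 0
HUB: 5  (via GRN)
LAR: 9  (via HUB)
PIN: 10  (via HUB)
KEW: 10  (via GRN)
CEN: 12  (via LAR)
BRV: 14  (via PIN)
RIV: 21  (via BRV)
VLY: 22  (via KEW)
NOR: 22  (via HUB)
JCT: 23  (via PIN)
Shortest route: GRN → HUB → PIN → JCT = 23 min.

23 min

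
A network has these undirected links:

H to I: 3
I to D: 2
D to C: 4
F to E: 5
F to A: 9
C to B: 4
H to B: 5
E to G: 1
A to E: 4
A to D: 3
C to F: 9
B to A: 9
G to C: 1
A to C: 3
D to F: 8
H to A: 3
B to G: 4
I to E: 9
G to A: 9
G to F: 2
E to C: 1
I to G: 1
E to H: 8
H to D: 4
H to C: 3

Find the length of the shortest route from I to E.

2

Enumerating some paths:
I - G - E: 1+1 = 2
I - G - C - E: 1+1+1 = 3
The minimum is 2 via I - G - E.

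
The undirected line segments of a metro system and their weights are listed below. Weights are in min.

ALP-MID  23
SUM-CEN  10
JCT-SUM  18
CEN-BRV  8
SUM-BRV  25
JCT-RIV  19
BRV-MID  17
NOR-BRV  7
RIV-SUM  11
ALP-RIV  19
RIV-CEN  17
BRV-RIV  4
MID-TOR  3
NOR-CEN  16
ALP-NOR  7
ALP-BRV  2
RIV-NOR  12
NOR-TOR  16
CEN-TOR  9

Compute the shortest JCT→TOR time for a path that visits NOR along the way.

Best JCT to NOR: JCT → RIV → BRV → NOR costing 30
Best NOR to TOR: NOR → TOR costing 16
Total via NOR: 30 + 16 = 46 min.

46 min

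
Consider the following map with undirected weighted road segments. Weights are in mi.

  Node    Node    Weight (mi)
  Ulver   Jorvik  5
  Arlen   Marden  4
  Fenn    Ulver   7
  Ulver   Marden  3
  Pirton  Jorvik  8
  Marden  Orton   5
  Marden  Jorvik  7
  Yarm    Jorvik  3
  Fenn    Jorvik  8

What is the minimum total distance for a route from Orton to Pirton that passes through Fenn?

Best Orton to Fenn: Orton → Marden → Ulver → Fenn costing 15
Best Fenn to Pirton: Fenn → Jorvik → Pirton costing 16
Total via Fenn: 15 + 16 = 31 mi.

31 mi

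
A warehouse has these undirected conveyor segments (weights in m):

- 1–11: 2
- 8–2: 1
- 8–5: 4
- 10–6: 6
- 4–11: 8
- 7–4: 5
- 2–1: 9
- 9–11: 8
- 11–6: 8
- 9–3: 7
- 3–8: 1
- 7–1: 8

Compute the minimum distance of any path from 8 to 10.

Shortest distances from 8:
8: 0
2: 1  (via 8)
3: 1  (via 8)
5: 4  (via 8)
9: 8  (via 3)
1: 10  (via 2)
11: 12  (via 1)
7: 18  (via 1)
4: 20  (via 11)
6: 20  (via 11)
10: 26  (via 6)
Shortest route: 8 → 2 → 1 → 11 → 6 → 10 = 26 m.

26 m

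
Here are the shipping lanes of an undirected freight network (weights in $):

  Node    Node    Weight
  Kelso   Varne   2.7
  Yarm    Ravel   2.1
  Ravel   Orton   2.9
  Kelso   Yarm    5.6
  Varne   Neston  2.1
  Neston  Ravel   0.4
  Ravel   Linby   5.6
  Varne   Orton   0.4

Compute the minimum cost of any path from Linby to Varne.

$8.1

Candidate routes:
Linby–Ravel–Orton–Varne: 5.6+2.9+0.4 = 8.9
Linby–Ravel–Yarm–Kelso–Varne: 5.6+2.1+5.6+2.7 = 16
Linby–Ravel–Neston–Varne: 5.6+0.4+2.1 = 8.1
The minimum is $8.1 via Linby–Ravel–Neston–Varne.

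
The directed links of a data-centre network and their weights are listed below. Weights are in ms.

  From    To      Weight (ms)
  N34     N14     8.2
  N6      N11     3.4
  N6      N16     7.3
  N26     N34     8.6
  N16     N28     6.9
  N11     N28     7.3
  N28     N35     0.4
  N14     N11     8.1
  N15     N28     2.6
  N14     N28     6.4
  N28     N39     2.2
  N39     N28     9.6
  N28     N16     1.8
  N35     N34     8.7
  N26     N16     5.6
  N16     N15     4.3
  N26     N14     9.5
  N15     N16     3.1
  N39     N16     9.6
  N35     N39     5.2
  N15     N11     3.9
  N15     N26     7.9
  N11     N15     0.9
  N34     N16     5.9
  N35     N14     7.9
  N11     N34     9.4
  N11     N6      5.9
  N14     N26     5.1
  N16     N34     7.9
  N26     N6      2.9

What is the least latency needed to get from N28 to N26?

Settle nodes by increasing distance from N28:
N28: 0
N35: 0.4  (via N28)
N16: 1.8  (via N28)
N39: 2.2  (via N28)
N15: 6.1  (via N16)
N14: 8.3  (via N35)
N34: 9.1  (via N35)
N11: 10  (via N15)
N26: 13.4  (via N14)
Shortest route: N28 → N35 → N14 → N26 = 13.4 ms.

13.4 ms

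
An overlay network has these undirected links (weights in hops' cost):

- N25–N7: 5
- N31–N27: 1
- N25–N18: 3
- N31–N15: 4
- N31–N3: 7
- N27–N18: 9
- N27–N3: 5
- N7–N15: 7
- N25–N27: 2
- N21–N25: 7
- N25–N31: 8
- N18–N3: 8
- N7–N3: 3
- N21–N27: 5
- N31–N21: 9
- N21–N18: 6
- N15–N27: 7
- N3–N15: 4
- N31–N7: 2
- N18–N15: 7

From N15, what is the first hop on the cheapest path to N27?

N31

Compare a few routes:
N15 - N31 - N27: 4+1 = 5
N15 - N3 - N27: 4+5 = 9
N15 - N27: 7 = 7
N15 - N7 - N31 - N27: 7+2+1 = 10
The minimum is 5 hops' cost via N15 - N31 - N27.
So from N15 the first move is to N31.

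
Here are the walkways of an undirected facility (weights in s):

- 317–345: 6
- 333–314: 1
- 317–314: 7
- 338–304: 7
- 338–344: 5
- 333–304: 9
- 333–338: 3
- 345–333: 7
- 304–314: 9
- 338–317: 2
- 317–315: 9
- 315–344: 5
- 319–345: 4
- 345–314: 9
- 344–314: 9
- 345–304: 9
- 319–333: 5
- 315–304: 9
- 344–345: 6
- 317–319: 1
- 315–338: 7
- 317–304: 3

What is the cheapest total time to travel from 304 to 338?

5 s

Compare a few routes:
304–338: 7 = 7
304–317–338: 3+2 = 5
Cheapest is 304–317–338 at 5 s.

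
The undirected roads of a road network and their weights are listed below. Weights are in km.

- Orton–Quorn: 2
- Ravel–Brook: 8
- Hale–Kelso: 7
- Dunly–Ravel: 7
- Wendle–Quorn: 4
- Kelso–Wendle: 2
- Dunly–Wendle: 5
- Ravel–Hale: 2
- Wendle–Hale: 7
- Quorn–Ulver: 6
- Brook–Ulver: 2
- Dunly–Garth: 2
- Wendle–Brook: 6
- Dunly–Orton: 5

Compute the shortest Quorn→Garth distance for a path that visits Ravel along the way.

Best Quorn to Ravel: Quorn–Wendle–Hale–Ravel costing 13
Shortest Ravel→Garth: Ravel–Dunly–Garth = 9
Total via Ravel: 13 + 9 = 22 km.

22 km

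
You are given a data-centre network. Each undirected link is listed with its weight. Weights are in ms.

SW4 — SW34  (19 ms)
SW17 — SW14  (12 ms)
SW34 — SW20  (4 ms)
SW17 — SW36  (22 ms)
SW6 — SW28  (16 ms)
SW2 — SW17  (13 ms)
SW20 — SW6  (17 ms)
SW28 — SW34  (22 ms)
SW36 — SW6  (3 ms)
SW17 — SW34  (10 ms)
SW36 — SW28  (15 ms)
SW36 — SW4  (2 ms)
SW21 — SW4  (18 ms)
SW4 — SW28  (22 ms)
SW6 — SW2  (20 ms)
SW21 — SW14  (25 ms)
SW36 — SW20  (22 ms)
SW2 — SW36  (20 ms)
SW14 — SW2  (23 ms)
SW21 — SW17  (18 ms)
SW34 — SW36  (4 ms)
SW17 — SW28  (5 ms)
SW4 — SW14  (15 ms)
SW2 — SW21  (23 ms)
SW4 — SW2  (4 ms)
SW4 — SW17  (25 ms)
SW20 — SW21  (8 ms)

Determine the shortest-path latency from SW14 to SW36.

Running Dijkstra from SW14:
SW14: 0
SW17: 12  (via SW14)
SW4: 15  (via SW14)
SW36: 17  (via SW4)
Shortest route: SW14–SW4–SW36 = 17 ms.

17 ms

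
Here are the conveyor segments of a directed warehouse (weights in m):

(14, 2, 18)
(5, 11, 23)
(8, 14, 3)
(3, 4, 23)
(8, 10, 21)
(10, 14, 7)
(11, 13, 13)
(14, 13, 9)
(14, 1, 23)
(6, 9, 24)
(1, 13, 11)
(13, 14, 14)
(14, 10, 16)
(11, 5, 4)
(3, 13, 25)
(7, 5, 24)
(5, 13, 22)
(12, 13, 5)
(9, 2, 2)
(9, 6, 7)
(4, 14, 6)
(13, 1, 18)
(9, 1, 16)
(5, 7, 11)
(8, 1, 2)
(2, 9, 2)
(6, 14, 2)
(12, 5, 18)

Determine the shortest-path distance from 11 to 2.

Compare a few routes:
11 - 5 - 13 - 14 - 2: 4+22+14+18 = 58
11 - 13 - 14 - 2: 13+14+18 = 45
Cheapest is 11 - 13 - 14 - 2 at 45 m.

45 m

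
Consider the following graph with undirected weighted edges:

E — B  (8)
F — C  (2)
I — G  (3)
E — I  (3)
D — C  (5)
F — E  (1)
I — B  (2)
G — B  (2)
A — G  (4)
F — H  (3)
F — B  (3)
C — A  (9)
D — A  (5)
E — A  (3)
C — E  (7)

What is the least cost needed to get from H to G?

8

Shortest distances from H:
H: 0
F: 3  (via H)
E: 4  (via F)
C: 5  (via F)
B: 6  (via F)
A: 7  (via E)
I: 7  (via E)
G: 8  (via B)
Shortest route: H–F–B–G = 8.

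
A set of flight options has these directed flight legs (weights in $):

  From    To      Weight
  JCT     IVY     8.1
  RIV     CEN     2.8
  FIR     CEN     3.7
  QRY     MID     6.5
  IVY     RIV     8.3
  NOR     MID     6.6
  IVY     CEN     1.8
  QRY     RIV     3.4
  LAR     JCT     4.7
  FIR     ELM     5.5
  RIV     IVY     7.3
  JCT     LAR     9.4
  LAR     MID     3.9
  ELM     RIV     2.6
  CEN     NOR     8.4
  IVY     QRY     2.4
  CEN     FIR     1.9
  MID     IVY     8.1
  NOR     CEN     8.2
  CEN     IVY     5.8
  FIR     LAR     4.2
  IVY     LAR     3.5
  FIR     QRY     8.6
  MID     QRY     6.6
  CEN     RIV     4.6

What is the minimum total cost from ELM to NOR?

$13.8

Compare a few routes:
ELM–RIV–IVY–CEN–NOR: 2.6+7.3+1.8+8.4 = 20.1
ELM–RIV–CEN–NOR: 2.6+2.8+8.4 = 13.8
The minimum is $13.8 via ELM–RIV–CEN–NOR.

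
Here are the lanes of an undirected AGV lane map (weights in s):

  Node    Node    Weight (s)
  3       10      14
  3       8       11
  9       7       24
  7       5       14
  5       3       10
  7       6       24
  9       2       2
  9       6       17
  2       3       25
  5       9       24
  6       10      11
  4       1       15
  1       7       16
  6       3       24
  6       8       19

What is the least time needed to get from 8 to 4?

Shortest distances from 8:
8: 0
3: 11  (via 8)
6: 19  (via 8)
5: 21  (via 3)
10: 25  (via 3)
7: 35  (via 5)
2: 36  (via 3)
9: 36  (via 6)
1: 51  (via 7)
4: 66  (via 1)
Shortest route: 8 → 3 → 5 → 7 → 1 → 4 = 66 s.

66 s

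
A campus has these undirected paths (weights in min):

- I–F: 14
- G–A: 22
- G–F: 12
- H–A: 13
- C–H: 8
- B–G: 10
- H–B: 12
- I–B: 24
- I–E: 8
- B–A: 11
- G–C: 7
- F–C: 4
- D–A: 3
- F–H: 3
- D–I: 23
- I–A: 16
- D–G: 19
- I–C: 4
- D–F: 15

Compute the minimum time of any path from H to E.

19 min

Running Dijkstra from H:
H: 0
F: 3  (via H)
C: 7  (via F)
I: 11  (via C)
B: 12  (via H)
A: 13  (via H)
G: 14  (via C)
D: 16  (via A)
E: 19  (via I)
Shortest route: H → F → C → I → E = 19 min.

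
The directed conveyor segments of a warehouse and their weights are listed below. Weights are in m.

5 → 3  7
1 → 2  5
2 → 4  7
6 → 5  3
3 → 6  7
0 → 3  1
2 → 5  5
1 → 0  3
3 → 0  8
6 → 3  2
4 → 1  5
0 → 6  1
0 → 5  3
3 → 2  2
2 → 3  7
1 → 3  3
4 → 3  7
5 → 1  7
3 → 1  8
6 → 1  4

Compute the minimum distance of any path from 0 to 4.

Shortest distances from 0:
0: 0
3: 1  (via 0)
6: 1  (via 0)
2: 3  (via 3)
5: 3  (via 0)
1: 5  (via 6)
4: 10  (via 2)
Shortest route: 0 → 3 → 2 → 4 = 10 m.

10 m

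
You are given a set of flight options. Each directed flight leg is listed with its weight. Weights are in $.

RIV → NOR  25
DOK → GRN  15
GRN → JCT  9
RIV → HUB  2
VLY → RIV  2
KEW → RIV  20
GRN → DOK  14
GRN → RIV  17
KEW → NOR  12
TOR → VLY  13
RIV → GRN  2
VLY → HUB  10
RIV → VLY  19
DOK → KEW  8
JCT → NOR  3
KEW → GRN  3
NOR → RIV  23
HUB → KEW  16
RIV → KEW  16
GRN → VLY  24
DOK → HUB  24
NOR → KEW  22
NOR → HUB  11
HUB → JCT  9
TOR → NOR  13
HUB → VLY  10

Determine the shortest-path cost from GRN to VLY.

Enumerating some paths:
GRN - RIV - HUB - VLY: 17+2+10 = 29
GRN - VLY: 24 = 24
The minimum is $24 via GRN - VLY.

$24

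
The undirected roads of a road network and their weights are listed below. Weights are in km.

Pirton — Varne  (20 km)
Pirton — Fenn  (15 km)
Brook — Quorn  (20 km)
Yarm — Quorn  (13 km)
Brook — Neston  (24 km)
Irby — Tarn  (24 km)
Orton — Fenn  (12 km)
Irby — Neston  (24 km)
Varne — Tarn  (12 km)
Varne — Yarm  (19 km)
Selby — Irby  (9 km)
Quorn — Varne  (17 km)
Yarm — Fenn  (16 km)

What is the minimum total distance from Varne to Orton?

47 km

Candidate routes:
Varne → Quorn → Yarm → Fenn → Orton: 17+13+16+12 = 58
Varne → Yarm → Fenn → Orton: 19+16+12 = 47
The minimum is 47 km via Varne → Yarm → Fenn → Orton.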